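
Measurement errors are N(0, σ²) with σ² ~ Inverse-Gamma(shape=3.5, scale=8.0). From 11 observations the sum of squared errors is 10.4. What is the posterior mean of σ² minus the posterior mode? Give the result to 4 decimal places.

0.3300

Posterior: Inverse-Gamma(shape = 3.5+11/2 = 9.0, scale = 8.0+10.4/2 = 13.2).
Mode = β/(α+1) = 13.2/10.0 = 1.3200.
Mean = β/(α−1) = 13.2/8.0 = 1.6500.
Difference = 1.6500 − 1.3200 = 0.3300.
The mean is pulled above the mode by the posterior's right skew.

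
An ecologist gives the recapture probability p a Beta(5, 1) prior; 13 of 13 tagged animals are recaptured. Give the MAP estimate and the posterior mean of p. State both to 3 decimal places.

MAP estimate = 1.000, posterior mean = 0.947

Posterior: Beta(5+13, 1+0) = Beta(18, 1).
Since β = 1 ≤ 1 and α > 1, the Beta density is monotone increasing on [0,1]; the mode is at 1.
Mean = 18/(18+1) = 0.947.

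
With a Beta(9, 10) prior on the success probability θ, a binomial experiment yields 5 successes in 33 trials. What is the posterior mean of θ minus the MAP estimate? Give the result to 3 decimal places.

0.009

Posterior: Beta(9+5, 10+28) = Beta(14, 38).
Mode = (14−1)/(14+38−2) = 13/50 = 0.260.
Mean = 14/(14+38) = 14/52 = 0.269.
Difference = 0.269 − 0.260 = 0.009.
The mean is pulled above the mode by the posterior's right skew.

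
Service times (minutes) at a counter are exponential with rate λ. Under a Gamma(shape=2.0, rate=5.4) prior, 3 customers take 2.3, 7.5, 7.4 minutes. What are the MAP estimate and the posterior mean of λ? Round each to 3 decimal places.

λ_MAP = 0.177, E[λ|data] = 0.221

Σ times = 17.2. Posterior: Gamma(shape = 2.0+3 = 5.0, rate = 5.4+17.2 = 22.6).
Mode = (α−1)/β = 4.0/22.6 = 0.177.
Mean = α/β = 5.0/22.6 = 0.221.
Mean > mode: the posterior has a right tail.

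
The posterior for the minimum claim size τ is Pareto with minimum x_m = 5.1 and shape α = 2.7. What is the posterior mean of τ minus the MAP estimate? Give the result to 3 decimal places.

The Pareto density is strictly decreasing on [x_m, ∞), so the mode is x_m = 5.100.
Mean = α·x_m/(α−1) = 2.7·5.1/1.7 = 8.100.
Difference = 8.100 − 5.100 = 3.000.

3.000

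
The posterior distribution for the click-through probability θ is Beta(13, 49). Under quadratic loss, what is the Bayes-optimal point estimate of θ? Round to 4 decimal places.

0.2097

Mode = (13−1)/(13+49−2) = 12/60 = 0.2000.
Mean = 13/(13+49) = 13/62 = 0.2097.
Quadratic loss ⇒ the optimal estimator is the posterior mean.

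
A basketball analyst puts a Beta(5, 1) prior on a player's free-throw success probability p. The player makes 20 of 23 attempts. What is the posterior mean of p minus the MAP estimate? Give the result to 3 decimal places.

-0.027

Posterior: Beta(5+20, 1+3) = Beta(25, 4).
Mode = (25−1)/(25+4−2) = 24/27 = 0.889.
Mean = 25/(25+4) = 25/29 = 0.862.
Difference = 0.862 − 0.889 = -0.027.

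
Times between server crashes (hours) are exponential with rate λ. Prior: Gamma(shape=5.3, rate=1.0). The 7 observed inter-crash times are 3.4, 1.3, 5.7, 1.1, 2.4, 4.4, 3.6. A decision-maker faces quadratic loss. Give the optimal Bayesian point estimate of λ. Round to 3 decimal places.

0.537

Σ times = 21.9. Posterior: Gamma(shape = 5.3+7 = 12.3, rate = 1.0+21.9 = 22.9).
Mode = (α−1)/β = 11.3/22.9 = 0.493.
Mean = α/β = 12.3/22.9 = 0.537.
Quadratic loss ⇒ the optimal estimator is the posterior mean.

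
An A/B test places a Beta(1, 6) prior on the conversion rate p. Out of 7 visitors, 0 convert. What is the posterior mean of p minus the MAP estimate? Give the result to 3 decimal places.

Posterior: Beta(1+0, 6+7) = Beta(1, 13).
Since α = 1 ≤ 1 and β > 1, the Beta density is monotone decreasing on [0,1]; the mode is at 0.
Mean = 1/(1+13) = 0.071.
Difference = 0.071 − 0.000 = 0.071.

0.071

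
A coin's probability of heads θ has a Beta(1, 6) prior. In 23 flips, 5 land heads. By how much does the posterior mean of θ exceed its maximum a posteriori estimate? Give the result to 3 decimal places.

0.021

Posterior: Beta(1+5, 6+18) = Beta(6, 24).
Mode = (6−1)/(6+24−2) = 5/28 = 0.179.
Mean = 6/(6+24) = 6/30 = 0.200.
Difference = 0.200 − 0.179 = 0.021.
Right-skewed posterior ⇒ mode < mean.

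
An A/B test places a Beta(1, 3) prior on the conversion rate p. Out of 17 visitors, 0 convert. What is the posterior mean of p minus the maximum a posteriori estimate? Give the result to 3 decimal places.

Posterior: Beta(1+0, 3+17) = Beta(1, 20).
Since α = 1 ≤ 1 and β > 1, the Beta density is monotone decreasing on [0,1]; the mode is at 0.
Mean = 1/(1+20) = 0.048.
Difference = 0.048 − 0.000 = 0.048.

0.048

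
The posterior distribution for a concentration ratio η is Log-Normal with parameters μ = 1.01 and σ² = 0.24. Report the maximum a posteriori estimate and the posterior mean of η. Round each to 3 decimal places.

Mode = exp(μ − σ²) = exp(0.77) = 2.160.
Mean = exp(μ + σ²/2) = exp(1.130) = 3.096.
The posterior is right-skewed, so the mean exceeds the mode.

MAP: 2.160. Posterior mean: 3.096.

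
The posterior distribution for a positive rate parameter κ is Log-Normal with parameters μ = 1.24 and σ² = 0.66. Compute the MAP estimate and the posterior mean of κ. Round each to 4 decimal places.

MAP = 1.7860; posterior mean = 4.8066

Mode = exp(μ − σ²) = exp(0.58) = 1.7860.
Mean = exp(μ + σ²/2) = exp(1.570) = 4.8066.
The posterior is right-skewed, so the mean exceeds the mode.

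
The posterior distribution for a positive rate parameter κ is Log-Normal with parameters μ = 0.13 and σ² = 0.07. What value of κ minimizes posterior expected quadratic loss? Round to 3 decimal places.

Mode = exp(μ − σ²) = exp(0.06) = 1.062.
Mean = exp(μ + σ²/2) = exp(0.165) = 1.179.
Quadratic loss ⇒ the optimal estimator is the posterior mean.

1.179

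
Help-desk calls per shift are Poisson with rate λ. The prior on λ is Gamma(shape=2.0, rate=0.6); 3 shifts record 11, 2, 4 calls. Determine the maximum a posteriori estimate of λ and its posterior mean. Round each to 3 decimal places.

MAP: 5.000. Posterior mean: 5.278.

Σ counts = 17. Posterior: Gamma(shape = 2.0+17 = 19.0, rate = 0.6+3 = 3.6).
Mode = (α−1)/β = 18.0/3.6 = 5.000.
Mean = α/β = 19.0/3.6 = 5.278.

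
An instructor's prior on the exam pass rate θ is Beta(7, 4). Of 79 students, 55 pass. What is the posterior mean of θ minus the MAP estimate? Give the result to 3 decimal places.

-0.004

Posterior: Beta(7+55, 4+24) = Beta(62, 28).
Mode = (62−1)/(62+28−2) = 61/88 = 0.693.
Mean = 62/(62+28) = 62/90 = 0.689.
Difference = 0.689 − 0.693 = -0.004.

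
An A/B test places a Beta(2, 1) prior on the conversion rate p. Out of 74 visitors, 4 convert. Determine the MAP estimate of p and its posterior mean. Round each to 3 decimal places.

MAP = 0.067; posterior mean = 0.078

Posterior: Beta(2+4, 1+70) = Beta(6, 71).
Mode = (6−1)/(6+71−2) = 5/75 = 0.067.
Mean = 6/(6+71) = 6/77 = 0.078.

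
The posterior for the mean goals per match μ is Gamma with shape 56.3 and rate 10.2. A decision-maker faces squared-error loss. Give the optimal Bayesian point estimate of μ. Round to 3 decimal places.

5.520

Mode = (α−1)/β = 55.3/10.2 = 5.422.
Mean = α/β = 56.3/10.2 = 5.520.
Squared-error loss ⇒ the optimal estimator is the posterior mean.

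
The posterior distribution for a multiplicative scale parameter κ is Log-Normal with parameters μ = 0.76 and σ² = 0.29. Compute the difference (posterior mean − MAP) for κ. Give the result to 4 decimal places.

Mode = exp(μ − σ²) = exp(0.47) = 1.6000.
Mean = exp(μ + σ²/2) = exp(0.905) = 2.4719.
Difference = 2.4719 − 1.6000 = 0.8719.

0.8719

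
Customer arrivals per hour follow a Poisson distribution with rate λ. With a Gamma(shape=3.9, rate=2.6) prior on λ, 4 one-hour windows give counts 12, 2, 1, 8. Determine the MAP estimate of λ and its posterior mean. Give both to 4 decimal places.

MAP = 3.9242; posterior mean = 4.0758

Σ counts = 23. Posterior: Gamma(shape = 3.9+23 = 26.9, rate = 2.6+4 = 6.6).
Mode = (α−1)/β = 25.9/6.6 = 3.9242.
Mean = α/β = 26.9/6.6 = 4.0758.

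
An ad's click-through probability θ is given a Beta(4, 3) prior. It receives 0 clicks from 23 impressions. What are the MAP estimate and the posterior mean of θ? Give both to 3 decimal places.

Posterior: Beta(4+0, 3+23) = Beta(4, 26).
Mode = (4−1)/(4+26−2) = 3/28 = 0.107.
Mean = 4/(4+26) = 4/30 = 0.133.

MAP: 0.107. Posterior mean: 0.133.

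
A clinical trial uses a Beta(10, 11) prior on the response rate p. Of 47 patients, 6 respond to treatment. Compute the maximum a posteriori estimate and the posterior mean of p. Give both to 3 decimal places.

Posterior: Beta(10+6, 11+41) = Beta(16, 52).
Mode = (16−1)/(16+52−2) = 15/66 = 0.227.
Mean = 16/(16+52) = 16/68 = 0.235.
Mean > mode: the posterior has a right tail.

MAP = 0.227, posterior mean = 0.235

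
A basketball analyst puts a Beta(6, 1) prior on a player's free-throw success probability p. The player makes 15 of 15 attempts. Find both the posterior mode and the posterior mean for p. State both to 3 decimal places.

Posterior: Beta(6+15, 1+0) = Beta(21, 1).
Since β = 1 ≤ 1 and α > 1, the Beta density is monotone increasing on [0,1]; the mode is at 1.
Mean = 21/(21+1) = 0.955.
The posterior is left-skewed, so the mode exceeds the mean.

posterior mode = 1.000, posterior mean = 0.955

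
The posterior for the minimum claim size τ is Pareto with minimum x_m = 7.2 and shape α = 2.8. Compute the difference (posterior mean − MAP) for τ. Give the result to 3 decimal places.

The Pareto density is strictly decreasing on [x_m, ∞), so the mode is x_m = 7.200.
Mean = α·x_m/(α−1) = 2.8·7.2/1.8 = 11.200.
Difference = 11.200 − 7.200 = 4.000.
The mean is pulled above the mode by the posterior's right skew.

4.000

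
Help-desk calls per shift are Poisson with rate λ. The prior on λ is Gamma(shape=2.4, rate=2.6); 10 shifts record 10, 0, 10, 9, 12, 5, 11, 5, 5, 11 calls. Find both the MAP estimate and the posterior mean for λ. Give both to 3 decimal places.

λ_MAP = 6.302, E[λ|data] = 6.381

Σ counts = 78. Posterior: Gamma(shape = 2.4+78 = 80.4, rate = 2.6+10 = 12.6).
Mode = (α−1)/β = 79.4/12.6 = 6.302.
Mean = α/β = 80.4/12.6 = 6.381.
The posterior is right-skewed, so the mean exceeds the mode.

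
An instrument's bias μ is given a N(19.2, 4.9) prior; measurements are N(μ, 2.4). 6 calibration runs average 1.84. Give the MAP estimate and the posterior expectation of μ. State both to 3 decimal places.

Posterior for μ is Normal. Precision-weighted mean: (1/4.9·19.2 + 6/2.4·1.84) / (1/4.9 + 6/2.4) = 3.150.
A Normal posterior is symmetric, so mode = mean.

MAP: 3.150. Posterior mean: 3.150.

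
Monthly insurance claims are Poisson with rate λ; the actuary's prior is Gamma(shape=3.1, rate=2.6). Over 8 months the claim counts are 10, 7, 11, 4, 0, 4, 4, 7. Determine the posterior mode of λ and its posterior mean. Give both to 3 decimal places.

MAP = 4.632, posterior mean = 4.726

Σ counts = 47. Posterior: Gamma(shape = 3.1+47 = 50.1, rate = 2.6+8 = 10.6).
Mode = (α−1)/β = 49.1/10.6 = 4.632.
Mean = α/β = 50.1/10.6 = 4.726.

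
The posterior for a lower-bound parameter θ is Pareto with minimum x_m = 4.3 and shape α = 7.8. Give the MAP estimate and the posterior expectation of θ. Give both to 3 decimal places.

MAP estimate = 4.300, posterior expectation = 4.932

The Pareto density is strictly decreasing on [x_m, ∞), so the mode is x_m = 4.300.
Mean = α·x_m/(α−1) = 7.8·4.3/6.8 = 4.932.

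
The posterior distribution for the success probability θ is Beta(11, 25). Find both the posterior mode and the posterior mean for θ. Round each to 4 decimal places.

posterior mode = 0.2941, posterior mean = 0.3056

Mode = (11−1)/(11+25−2) = 10/34 = 0.2941.
Mean = 11/(11+25) = 11/36 = 0.3056.
Mean > mode: the posterior has a right tail.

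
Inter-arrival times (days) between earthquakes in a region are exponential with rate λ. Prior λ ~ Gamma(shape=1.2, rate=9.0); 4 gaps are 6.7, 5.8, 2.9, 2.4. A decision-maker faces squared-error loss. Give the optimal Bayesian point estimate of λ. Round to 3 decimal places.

0.194

Σ times = 17.8. Posterior: Gamma(shape = 1.2+4 = 5.2, rate = 9.0+17.8 = 26.8).
Mode = (α−1)/β = 4.2/26.8 = 0.157.
Mean = α/β = 5.2/26.8 = 0.194.
Squared-error loss ⇒ the optimal estimator is the posterior mean.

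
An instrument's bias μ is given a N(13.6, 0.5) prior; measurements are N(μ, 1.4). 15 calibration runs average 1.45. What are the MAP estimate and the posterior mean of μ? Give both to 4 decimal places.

MAP = 3.3612; posterior mean = 3.3612

Posterior for μ is Normal. Precision-weighted mean: (1/0.5·13.6 + 15/1.4·1.45) / (1/0.5 + 15/1.4) = 3.3612.
A Normal posterior is symmetric, so mode = mean.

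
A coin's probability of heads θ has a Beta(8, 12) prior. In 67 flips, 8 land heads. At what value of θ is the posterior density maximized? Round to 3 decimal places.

Posterior: Beta(8+8, 12+59) = Beta(16, 71).
Mode = (16−1)/(16+71−2) = 15/85 = 0.176.
Mean = 16/(16+71) = 16/87 = 0.184.
This is the posterior mode — the MAP estimate.

0.176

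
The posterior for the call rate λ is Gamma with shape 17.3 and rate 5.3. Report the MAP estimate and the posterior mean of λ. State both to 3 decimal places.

Mode = (α−1)/β = 16.3/5.3 = 3.075.
Mean = α/β = 17.3/5.3 = 3.264.

MAP: 3.075. Posterior mean: 3.264.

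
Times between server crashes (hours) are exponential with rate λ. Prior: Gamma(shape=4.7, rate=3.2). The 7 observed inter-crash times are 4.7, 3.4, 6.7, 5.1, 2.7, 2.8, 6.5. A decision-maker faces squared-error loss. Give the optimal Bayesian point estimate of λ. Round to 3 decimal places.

0.333

Σ times = 31.9. Posterior: Gamma(shape = 4.7+7 = 11.7, rate = 3.2+31.9 = 35.1).
Mode = (α−1)/β = 10.7/35.1 = 0.305.
Mean = α/β = 11.7/35.1 = 0.333.
Squared-error loss ⇒ the optimal estimator is the posterior mean.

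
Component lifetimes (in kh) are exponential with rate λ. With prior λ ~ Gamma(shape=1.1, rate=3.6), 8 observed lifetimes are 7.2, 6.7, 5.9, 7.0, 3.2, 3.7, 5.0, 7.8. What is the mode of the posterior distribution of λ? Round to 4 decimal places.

0.1617

Σ times = 46.5. Posterior: Gamma(shape = 1.1+8 = 9.1, rate = 3.6+46.5 = 50.1).
Mode = (α−1)/β = 8.1/50.1 = 0.1617.
Mean = α/β = 9.1/50.1 = 0.1816.
This is the posterior mode — the MAP estimate.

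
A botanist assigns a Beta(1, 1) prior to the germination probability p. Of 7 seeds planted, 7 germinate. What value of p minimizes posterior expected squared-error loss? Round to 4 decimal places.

0.8889

Posterior: Beta(1+7, 1+0) = Beta(8, 1).
Since β = 1 ≤ 1 and α > 1, the Beta density is monotone increasing on [0,1]; the mode is at 1.
Mean = 8/(8+1) = 0.8889.
Squared-error loss ⇒ the optimal estimator is the posterior mean.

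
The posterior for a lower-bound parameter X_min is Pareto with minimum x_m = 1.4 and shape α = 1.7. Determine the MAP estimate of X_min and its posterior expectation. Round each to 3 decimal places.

The Pareto density is strictly decreasing on [x_m, ∞), so the mode is x_m = 1.400.
Mean = α·x_m/(α−1) = 1.7·1.4/0.7 = 3.400.
The mean is pulled above the mode by the posterior's right skew.

MAP estimate = 1.400, posterior expectation = 3.400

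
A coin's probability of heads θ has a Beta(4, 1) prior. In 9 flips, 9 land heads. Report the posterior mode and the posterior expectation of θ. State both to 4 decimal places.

Posterior: Beta(4+9, 1+0) = Beta(13, 1).
Since β = 1 ≤ 1 and α > 1, the Beta density is monotone increasing on [0,1]; the mode is at 1.
Mean = 13/(13+1) = 0.9286.

posterior mode = 1.0000, posterior expectation = 0.9286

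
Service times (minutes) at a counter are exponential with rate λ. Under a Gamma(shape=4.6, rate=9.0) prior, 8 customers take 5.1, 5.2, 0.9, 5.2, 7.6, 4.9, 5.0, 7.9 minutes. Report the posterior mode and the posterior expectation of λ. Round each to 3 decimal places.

Σ times = 41.8. Posterior: Gamma(shape = 4.6+8 = 12.6, rate = 9.0+41.8 = 50.8).
Mode = (α−1)/β = 11.6/50.8 = 0.228.
Mean = α/β = 12.6/50.8 = 0.248.
The posterior is right-skewed, so the mean exceeds the mode.

MAP = 0.228, posterior mean = 0.248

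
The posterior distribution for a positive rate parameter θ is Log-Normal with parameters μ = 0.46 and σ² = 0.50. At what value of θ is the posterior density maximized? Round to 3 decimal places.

0.961

Mode = exp(μ − σ²) = exp(-0.04) = 0.961.
Mean = exp(μ + σ²/2) = exp(0.710) = 2.034.
This is the posterior mode — the MAP estimate.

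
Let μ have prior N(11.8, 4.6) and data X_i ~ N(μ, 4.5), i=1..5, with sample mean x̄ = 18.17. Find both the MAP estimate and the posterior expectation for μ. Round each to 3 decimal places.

Posterior for μ is Normal. Precision-weighted mean: (1/4.6·11.8 + 5/4.5·18.17) / (1/4.6 + 5/4.5) = 17.128.
A Normal posterior is symmetric, so mode = mean.

μ_MAP = 17.128, E[μ|data] = 17.128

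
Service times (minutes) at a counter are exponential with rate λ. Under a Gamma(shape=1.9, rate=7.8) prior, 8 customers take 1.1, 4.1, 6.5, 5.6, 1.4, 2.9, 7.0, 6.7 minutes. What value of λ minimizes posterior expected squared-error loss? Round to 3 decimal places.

Σ times = 35.3. Posterior: Gamma(shape = 1.9+8 = 9.9, rate = 7.8+35.3 = 43.1).
Mode = (α−1)/β = 8.9/43.1 = 0.206.
Mean = α/β = 9.9/43.1 = 0.230.
Squared-error loss ⇒ the optimal estimator is the posterior mean.

0.230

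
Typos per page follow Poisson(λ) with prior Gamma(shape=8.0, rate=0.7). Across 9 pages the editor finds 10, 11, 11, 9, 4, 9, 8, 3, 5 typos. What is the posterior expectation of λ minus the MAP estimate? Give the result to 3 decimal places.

Σ counts = 70. Posterior: Gamma(shape = 8.0+70 = 78.0, rate = 0.7+9 = 9.7).
Mode = (α−1)/β = 77.0/9.7 = 7.938.
Mean = α/β = 78.0/9.7 = 8.041.
Difference = 8.041 − 7.938 = 0.103.
The posterior is right-skewed, so the mean exceeds the mode.

0.103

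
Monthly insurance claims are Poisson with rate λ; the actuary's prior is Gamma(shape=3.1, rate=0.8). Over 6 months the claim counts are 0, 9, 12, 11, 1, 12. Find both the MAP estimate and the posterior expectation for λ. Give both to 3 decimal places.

Σ counts = 45. Posterior: Gamma(shape = 3.1+45 = 48.1, rate = 0.8+6 = 6.8).
Mode = (α−1)/β = 47.1/6.8 = 6.926.
Mean = α/β = 48.1/6.8 = 7.074.

λ_MAP = 6.926, E[λ|data] = 7.074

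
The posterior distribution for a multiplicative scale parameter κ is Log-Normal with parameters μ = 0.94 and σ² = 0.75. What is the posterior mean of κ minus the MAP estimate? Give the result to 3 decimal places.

2.516

Mode = exp(μ − σ²) = exp(0.19) = 1.209.
Mean = exp(μ + σ²/2) = exp(1.315) = 3.725.
Difference = 3.725 − 1.209 = 2.516.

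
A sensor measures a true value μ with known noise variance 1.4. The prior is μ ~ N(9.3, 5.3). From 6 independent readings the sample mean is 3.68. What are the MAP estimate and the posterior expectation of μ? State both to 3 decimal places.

Posterior for μ is Normal. Precision-weighted mean: (1/5.3·9.3 + 6/1.4·3.68) / (1/5.3 + 6/1.4) = 3.917.
A Normal posterior is symmetric, so mode = mean.

MAP estimate = 3.917, posterior expectation = 3.917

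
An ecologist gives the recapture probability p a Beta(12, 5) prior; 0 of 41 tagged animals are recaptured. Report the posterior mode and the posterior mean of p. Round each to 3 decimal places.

MAP: 0.196. Posterior mean: 0.207.

Posterior: Beta(12+0, 5+41) = Beta(12, 46).
Mode = (12−1)/(12+46−2) = 11/56 = 0.196.
Mean = 12/(12+46) = 12/58 = 0.207.
Mean > mode: the posterior has a right tail.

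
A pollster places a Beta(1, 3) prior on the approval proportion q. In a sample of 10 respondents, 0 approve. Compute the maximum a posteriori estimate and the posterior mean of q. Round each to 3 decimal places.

MAP = 0.000, posterior mean = 0.071

Posterior: Beta(1+0, 3+10) = Beta(1, 13).
Since α = 1 ≤ 1 and β > 1, the Beta density is monotone decreasing on [0,1]; the mode is at 0.
Mean = 1/(1+13) = 0.071.
Mean > mode: the posterior has a right tail.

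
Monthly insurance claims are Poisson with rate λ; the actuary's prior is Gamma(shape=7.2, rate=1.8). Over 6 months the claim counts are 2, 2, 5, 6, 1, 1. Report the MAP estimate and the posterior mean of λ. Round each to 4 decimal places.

MAP: 2.9744. Posterior mean: 3.1026.

Σ counts = 17. Posterior: Gamma(shape = 7.2+17 = 24.2, rate = 1.8+6 = 7.8).
Mode = (α−1)/β = 23.2/7.8 = 2.9744.
Mean = α/β = 24.2/7.8 = 3.1026.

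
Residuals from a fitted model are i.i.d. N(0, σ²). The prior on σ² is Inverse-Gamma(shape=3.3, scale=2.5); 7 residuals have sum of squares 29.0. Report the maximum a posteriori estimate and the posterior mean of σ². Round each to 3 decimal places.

MAP: 2.179. Posterior mean: 2.931.

Posterior: Inverse-Gamma(shape = 3.3+7/2 = 6.8, scale = 2.5+29.0/2 = 17.0).
Mode = β/(α+1) = 17.0/7.8 = 2.179.
Mean = β/(α−1) = 17.0/5.8 = 2.931.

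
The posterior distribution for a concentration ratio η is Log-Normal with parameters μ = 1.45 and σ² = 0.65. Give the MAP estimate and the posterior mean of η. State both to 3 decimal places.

η_MAP = 2.226, E[η|data] = 5.900

Mode = exp(μ − σ²) = exp(0.80) = 2.226.
Mean = exp(μ + σ²/2) = exp(1.775) = 5.900.
Right-skewed posterior ⇒ mode < mean.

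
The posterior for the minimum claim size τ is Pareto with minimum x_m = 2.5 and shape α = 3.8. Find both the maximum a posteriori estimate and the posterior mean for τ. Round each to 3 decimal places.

The Pareto density is strictly decreasing on [x_m, ∞), so the mode is x_m = 2.500.
Mean = α·x_m/(α−1) = 3.8·2.5/2.8 = 3.393.

τ_MAP = 2.500, E[τ|data] = 3.393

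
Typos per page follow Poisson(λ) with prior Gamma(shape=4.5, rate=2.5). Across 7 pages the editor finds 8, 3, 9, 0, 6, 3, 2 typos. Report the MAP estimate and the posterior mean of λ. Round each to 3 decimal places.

MAP estimate = 3.632, posterior mean = 3.737

Σ counts = 31. Posterior: Gamma(shape = 4.5+31 = 35.5, rate = 2.5+7 = 9.5).
Mode = (α−1)/β = 34.5/9.5 = 3.632.
Mean = α/β = 35.5/9.5 = 3.737.
Right-skewed posterior ⇒ mode < mean.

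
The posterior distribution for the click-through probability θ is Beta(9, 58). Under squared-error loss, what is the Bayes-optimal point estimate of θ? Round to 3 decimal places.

0.134

Mode = (9−1)/(9+58−2) = 8/65 = 0.123.
Mean = 9/(9+58) = 9/67 = 0.134.
Squared-error loss ⇒ the optimal estimator is the posterior mean.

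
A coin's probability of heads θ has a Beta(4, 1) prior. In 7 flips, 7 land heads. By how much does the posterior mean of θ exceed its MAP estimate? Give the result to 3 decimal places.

Posterior: Beta(4+7, 1+0) = Beta(11, 1).
Since β = 1 ≤ 1 and α > 1, the Beta density is monotone increasing on [0,1]; the mode is at 1.
Mean = 11/(11+1) = 0.917.
Difference = 0.917 − 1.000 = -0.083.

-0.083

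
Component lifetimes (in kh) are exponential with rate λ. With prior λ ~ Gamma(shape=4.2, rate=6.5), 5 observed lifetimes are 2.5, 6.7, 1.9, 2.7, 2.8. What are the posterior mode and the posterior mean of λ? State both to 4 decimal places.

Σ times = 16.6. Posterior: Gamma(shape = 4.2+5 = 9.2, rate = 6.5+16.6 = 23.1).
Mode = (α−1)/β = 8.2/23.1 = 0.3550.
Mean = α/β = 9.2/23.1 = 0.3983.

λ_MAP = 0.3550, E[λ|data] = 0.3983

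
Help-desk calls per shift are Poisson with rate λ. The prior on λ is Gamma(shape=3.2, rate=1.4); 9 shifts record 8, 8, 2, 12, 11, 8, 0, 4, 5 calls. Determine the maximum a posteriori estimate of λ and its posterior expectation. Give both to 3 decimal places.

Σ counts = 58. Posterior: Gamma(shape = 3.2+58 = 61.2, rate = 1.4+9 = 10.4).
Mode = (α−1)/β = 60.2/10.4 = 5.788.
Mean = α/β = 61.2/10.4 = 5.885.

maximum a posteriori estimate = 5.788, posterior expectation = 5.885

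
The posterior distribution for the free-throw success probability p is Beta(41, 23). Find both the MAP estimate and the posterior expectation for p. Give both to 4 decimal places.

MAP = 0.6452, posterior mean = 0.6406

Mode = (41−1)/(41+23−2) = 40/62 = 0.6452.
Mean = 41/(41+23) = 41/64 = 0.6406.
Mode > mean: the posterior has a left tail.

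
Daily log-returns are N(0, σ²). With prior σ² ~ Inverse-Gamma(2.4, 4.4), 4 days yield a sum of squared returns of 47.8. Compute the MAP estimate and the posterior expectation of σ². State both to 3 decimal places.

σ²_MAP = 5.241, E[σ²|data] = 8.324

Posterior: Inverse-Gamma(shape = 2.4+4/2 = 4.4, scale = 4.4+47.8/2 = 28.3).
Mode = β/(α+1) = 28.3/5.4 = 5.241.
Mean = β/(α−1) = 28.3/3.4 = 8.324.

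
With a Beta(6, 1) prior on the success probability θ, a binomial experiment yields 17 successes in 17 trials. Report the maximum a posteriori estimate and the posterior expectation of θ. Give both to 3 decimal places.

Posterior: Beta(6+17, 1+0) = Beta(23, 1).
Since β = 1 ≤ 1 and α > 1, the Beta density is monotone increasing on [0,1]; the mode is at 1.
Mean = 23/(23+1) = 0.958.

MAP = 1.000, posterior mean = 0.958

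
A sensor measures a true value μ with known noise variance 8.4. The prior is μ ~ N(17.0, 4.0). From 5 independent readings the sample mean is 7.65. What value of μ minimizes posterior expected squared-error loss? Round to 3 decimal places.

10.415

Posterior for μ is Normal. Precision-weighted mean: (1/4.0·17.0 + 5/8.4·7.65) / (1/4.0 + 5/8.4) = 10.415.
A Normal posterior is symmetric, so mode = mean.
Squared-error loss ⇒ the optimal estimator is the posterior mean.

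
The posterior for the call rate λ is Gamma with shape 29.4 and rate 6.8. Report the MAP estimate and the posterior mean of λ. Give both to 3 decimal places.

MAP = 4.176; posterior mean = 4.324

Mode = (α−1)/β = 28.4/6.8 = 4.176.
Mean = α/β = 29.4/6.8 = 4.324.
The posterior is right-skewed, so the mean exceeds the mode.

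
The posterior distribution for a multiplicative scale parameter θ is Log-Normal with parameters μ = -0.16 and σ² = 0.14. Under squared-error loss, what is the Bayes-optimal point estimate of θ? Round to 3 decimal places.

Mode = exp(μ − σ²) = exp(-0.30) = 0.741.
Mean = exp(μ + σ²/2) = exp(-0.090) = 0.914.
Squared-error loss ⇒ the optimal estimator is the posterior mean.

0.914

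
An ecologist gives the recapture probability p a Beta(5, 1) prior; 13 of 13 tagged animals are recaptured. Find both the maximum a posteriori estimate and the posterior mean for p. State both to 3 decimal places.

MAP: 1.000. Posterior mean: 0.947.

Posterior: Beta(5+13, 1+0) = Beta(18, 1).
Since β = 1 ≤ 1 and α > 1, the Beta density is monotone increasing on [0,1]; the mode is at 1.
Mean = 18/(18+1) = 0.947.
Mode > mean: the posterior has a left tail.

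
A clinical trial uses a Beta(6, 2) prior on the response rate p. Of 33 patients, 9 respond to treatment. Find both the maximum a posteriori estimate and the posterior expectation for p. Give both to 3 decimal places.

Posterior: Beta(6+9, 2+24) = Beta(15, 26).
Mode = (15−1)/(15+26−2) = 14/39 = 0.359.
Mean = 15/(15+26) = 15/41 = 0.366.

MAP: 0.359. Posterior mean: 0.366.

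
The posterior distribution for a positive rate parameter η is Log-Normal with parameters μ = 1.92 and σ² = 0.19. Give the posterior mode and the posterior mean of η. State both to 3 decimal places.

η_MAP = 5.641, E[η|data] = 7.501

Mode = exp(μ − σ²) = exp(1.73) = 5.641.
Mean = exp(μ + σ²/2) = exp(2.015) = 7.501.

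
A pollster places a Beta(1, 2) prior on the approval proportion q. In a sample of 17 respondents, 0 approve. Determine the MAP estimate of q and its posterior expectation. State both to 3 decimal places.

q_MAP = 0.000, E[q|data] = 0.050

Posterior: Beta(1+0, 2+17) = Beta(1, 19).
Since α = 1 ≤ 1 and β > 1, the Beta density is monotone decreasing on [0,1]; the mode is at 0.
Mean = 1/(1+19) = 0.050.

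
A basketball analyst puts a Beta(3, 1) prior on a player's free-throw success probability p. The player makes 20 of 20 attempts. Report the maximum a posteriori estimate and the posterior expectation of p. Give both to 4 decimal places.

Posterior: Beta(3+20, 1+0) = Beta(23, 1).
Since β = 1 ≤ 1 and α > 1, the Beta density is monotone increasing on [0,1]; the mode is at 1.
Mean = 23/(23+1) = 0.9583.

MAP = 1.0000; posterior mean = 0.9583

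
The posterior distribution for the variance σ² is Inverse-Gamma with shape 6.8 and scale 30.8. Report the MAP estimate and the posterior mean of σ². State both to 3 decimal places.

Mode = β/(α+1) = 30.8/7.8 = 3.949.
Mean = β/(α−1) = 30.8/5.8 = 5.310.

MAP = 3.949; posterior mean = 5.310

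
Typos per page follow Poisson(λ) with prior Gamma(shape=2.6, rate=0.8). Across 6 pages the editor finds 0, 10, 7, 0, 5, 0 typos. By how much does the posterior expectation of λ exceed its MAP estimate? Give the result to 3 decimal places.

0.147

Σ counts = 22. Posterior: Gamma(shape = 2.6+22 = 24.6, rate = 0.8+6 = 6.8).
Mode = (α−1)/β = 23.6/6.8 = 3.471.
Mean = α/β = 24.6/6.8 = 3.618.
Difference = 3.618 − 3.471 = 0.147.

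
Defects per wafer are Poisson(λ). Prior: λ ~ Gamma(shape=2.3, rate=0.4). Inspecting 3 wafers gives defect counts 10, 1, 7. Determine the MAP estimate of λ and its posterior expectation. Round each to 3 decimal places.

MAP = 5.676, posterior mean = 5.971

Σ counts = 18. Posterior: Gamma(shape = 2.3+18 = 20.3, rate = 0.4+3 = 3.4).
Mode = (α−1)/β = 19.3/3.4 = 5.676.
Mean = α/β = 20.3/3.4 = 5.971.
Mean > mode: the posterior has a right tail.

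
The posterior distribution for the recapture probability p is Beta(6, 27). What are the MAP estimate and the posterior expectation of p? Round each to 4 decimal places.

Mode = (6−1)/(6+27−2) = 5/31 = 0.1613.
Mean = 6/(6+27) = 6/33 = 0.1818.

p_MAP = 0.1613, E[p|data] = 0.1818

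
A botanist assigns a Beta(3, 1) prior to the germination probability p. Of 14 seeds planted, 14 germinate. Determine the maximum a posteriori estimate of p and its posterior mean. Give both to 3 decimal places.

Posterior: Beta(3+14, 1+0) = Beta(17, 1).
Since β = 1 ≤ 1 and α > 1, the Beta density is monotone increasing on [0,1]; the mode is at 1.
Mean = 17/(17+1) = 0.944.
Mode > mean: the posterior has a left tail.

maximum a posteriori estimate = 1.000, posterior mean = 0.944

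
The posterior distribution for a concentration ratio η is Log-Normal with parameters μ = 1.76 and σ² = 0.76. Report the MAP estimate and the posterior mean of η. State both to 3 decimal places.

MAP = 2.718, posterior mean = 8.499

Mode = exp(μ − σ²) = exp(1.00) = 2.718.
Mean = exp(μ + σ²/2) = exp(2.140) = 8.499.
Right-skewed posterior ⇒ mode < mean.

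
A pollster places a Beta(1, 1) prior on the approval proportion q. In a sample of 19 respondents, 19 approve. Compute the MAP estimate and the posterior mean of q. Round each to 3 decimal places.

Posterior: Beta(1+19, 1+0) = Beta(20, 1).
Since β = 1 ≤ 1 and α > 1, the Beta density is monotone increasing on [0,1]; the mode is at 1.
Mean = 20/(20+1) = 0.952.

MAP = 1.000, posterior mean = 0.952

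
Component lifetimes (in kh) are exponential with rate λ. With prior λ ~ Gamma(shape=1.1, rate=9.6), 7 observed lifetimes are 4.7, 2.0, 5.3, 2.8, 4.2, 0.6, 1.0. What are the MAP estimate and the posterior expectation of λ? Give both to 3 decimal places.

Σ times = 20.6. Posterior: Gamma(shape = 1.1+7 = 8.1, rate = 9.6+20.6 = 30.2).
Mode = (α−1)/β = 7.1/30.2 = 0.235.
Mean = α/β = 8.1/30.2 = 0.268.
The mean is pulled above the mode by the posterior's right skew.

MAP estimate = 0.235, posterior expectation = 0.268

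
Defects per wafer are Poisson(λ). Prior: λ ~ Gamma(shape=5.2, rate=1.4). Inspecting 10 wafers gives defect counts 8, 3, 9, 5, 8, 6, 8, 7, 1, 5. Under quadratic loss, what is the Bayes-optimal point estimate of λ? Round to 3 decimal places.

5.719

Σ counts = 60. Posterior: Gamma(shape = 5.2+60 = 65.2, rate = 1.4+10 = 11.4).
Mode = (α−1)/β = 64.2/11.4 = 5.632.
Mean = α/β = 65.2/11.4 = 5.719.
Quadratic loss ⇒ the optimal estimator is the posterior mean.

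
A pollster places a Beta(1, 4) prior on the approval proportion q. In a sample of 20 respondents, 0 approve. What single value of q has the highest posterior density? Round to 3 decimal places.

Posterior: Beta(1+0, 4+20) = Beta(1, 24).
Since α = 1 ≤ 1 and β > 1, the Beta density is monotone decreasing on [0,1]; the mode is at 0.
Mean = 1/(1+24) = 0.040.
This is the posterior mode — the MAP estimate.

0.000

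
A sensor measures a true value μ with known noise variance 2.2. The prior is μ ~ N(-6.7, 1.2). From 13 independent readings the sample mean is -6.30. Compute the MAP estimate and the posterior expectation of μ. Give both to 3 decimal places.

Posterior for μ is Normal. Precision-weighted mean: (1/1.2·-6.7 + 13/2.2·-6.30) / (1/1.2 + 13/2.2) = -6.349.
A Normal posterior is symmetric, so mode = mean.

MAP = -6.349, posterior mean = -6.349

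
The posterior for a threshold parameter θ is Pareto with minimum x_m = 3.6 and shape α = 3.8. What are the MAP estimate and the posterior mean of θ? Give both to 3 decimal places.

MAP estimate = 3.600, posterior mean = 4.886

The Pareto density is strictly decreasing on [x_m, ∞), so the mode is x_m = 3.600.
Mean = α·x_m/(α−1) = 3.8·3.6/2.8 = 4.886.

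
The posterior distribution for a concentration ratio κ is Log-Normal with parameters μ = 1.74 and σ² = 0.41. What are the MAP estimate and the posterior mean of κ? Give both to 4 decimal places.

MAP = 3.7810; posterior mean = 6.9936

Mode = exp(μ − σ²) = exp(1.33) = 3.7810.
Mean = exp(μ + σ²/2) = exp(1.945) = 6.9936.
Right-skewed posterior ⇒ mode < mean.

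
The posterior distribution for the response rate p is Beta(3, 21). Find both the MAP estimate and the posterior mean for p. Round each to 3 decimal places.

p_MAP = 0.091, E[p|data] = 0.125

Mode = (3−1)/(3+21−2) = 2/22 = 0.091.
Mean = 3/(3+21) = 3/24 = 0.125.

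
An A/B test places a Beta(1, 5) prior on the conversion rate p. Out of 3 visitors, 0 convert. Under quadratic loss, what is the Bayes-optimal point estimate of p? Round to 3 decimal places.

0.111

Posterior: Beta(1+0, 5+3) = Beta(1, 8).
Since α = 1 ≤ 1 and β > 1, the Beta density is monotone decreasing on [0,1]; the mode is at 0.
Mean = 1/(1+8) = 0.111.
Quadratic loss ⇒ the optimal estimator is the posterior mean.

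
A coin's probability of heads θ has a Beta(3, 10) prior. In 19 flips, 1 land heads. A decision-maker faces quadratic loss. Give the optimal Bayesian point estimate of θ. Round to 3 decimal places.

Posterior: Beta(3+1, 10+18) = Beta(4, 28).
Mode = (4−1)/(4+28−2) = 3/30 = 0.100.
Mean = 4/(4+28) = 4/32 = 0.125.
Quadratic loss ⇒ the optimal estimator is the posterior mean.

0.125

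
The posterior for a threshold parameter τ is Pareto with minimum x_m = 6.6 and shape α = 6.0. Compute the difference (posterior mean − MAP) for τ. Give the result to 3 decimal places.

1.320

The Pareto density is strictly decreasing on [x_m, ∞), so the mode is x_m = 6.600.
Mean = α·x_m/(α−1) = 6.0·6.6/5.0 = 7.920.
Difference = 7.920 − 6.600 = 1.320.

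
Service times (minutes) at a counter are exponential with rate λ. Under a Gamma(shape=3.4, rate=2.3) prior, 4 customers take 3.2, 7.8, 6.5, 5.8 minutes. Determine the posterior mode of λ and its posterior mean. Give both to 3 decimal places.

Σ times = 23.3. Posterior: Gamma(shape = 3.4+4 = 7.4, rate = 2.3+23.3 = 25.6).
Mode = (α−1)/β = 6.4/25.6 = 0.250.
Mean = α/β = 7.4/25.6 = 0.289.
Mean > mode: the posterior has a right tail.

λ_MAP = 0.250, E[λ|data] = 0.289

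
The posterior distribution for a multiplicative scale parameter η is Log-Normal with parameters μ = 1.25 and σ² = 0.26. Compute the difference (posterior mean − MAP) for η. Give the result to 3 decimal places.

Mode = exp(μ − σ²) = exp(0.99) = 2.691.
Mean = exp(μ + σ²/2) = exp(1.380) = 3.975.
Difference = 3.975 − 2.691 = 1.284.

1.284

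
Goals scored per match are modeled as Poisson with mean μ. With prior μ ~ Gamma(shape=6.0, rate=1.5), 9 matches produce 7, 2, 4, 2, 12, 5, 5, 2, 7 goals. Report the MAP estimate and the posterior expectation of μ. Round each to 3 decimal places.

μ_MAP = 4.857, E[μ|data] = 4.952

Σ counts = 46. Posterior: Gamma(shape = 6.0+46 = 52.0, rate = 1.5+9 = 10.5).
Mode = (α−1)/β = 51.0/10.5 = 4.857.
Mean = α/β = 52.0/10.5 = 4.952.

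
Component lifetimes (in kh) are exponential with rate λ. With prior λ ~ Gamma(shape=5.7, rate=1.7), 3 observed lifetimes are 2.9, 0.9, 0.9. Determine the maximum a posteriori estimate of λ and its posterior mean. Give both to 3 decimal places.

MAP: 1.203. Posterior mean: 1.359.

Σ times = 4.7. Posterior: Gamma(shape = 5.7+3 = 8.7, rate = 1.7+4.7 = 6.4).
Mode = (α−1)/β = 7.7/6.4 = 1.203.
Mean = α/β = 8.7/6.4 = 1.359.
The mean is pulled above the mode by the posterior's right skew.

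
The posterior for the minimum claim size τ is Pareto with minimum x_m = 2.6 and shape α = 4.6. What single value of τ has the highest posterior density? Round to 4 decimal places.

2.6000

The Pareto density is strictly decreasing on [x_m, ∞), so the mode is x_m = 2.6000.
Mean = α·x_m/(α−1) = 4.6·2.6/3.6 = 3.3222.
This is the posterior mode — the MAP estimate.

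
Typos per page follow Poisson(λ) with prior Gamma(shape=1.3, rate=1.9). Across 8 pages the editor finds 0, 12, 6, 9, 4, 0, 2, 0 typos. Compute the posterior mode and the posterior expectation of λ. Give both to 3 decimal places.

Σ counts = 33. Posterior: Gamma(shape = 1.3+33 = 34.3, rate = 1.9+8 = 9.9).
Mode = (α−1)/β = 33.3/9.9 = 3.364.
Mean = α/β = 34.3/9.9 = 3.465.

MAP: 3.364. Posterior mean: 3.465.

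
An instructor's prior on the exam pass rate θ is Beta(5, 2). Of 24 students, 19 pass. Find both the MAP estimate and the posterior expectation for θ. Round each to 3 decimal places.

Posterior: Beta(5+19, 2+5) = Beta(24, 7).
Mode = (24−1)/(24+7−2) = 23/29 = 0.793.
Mean = 24/(24+7) = 24/31 = 0.774.

MAP = 0.793; posterior mean = 0.774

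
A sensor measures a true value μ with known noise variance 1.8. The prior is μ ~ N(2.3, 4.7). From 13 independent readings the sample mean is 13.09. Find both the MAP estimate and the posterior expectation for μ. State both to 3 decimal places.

MAP = 12.781; posterior mean = 12.781

Posterior for μ is Normal. Precision-weighted mean: (1/4.7·2.3 + 13/1.8·13.09) / (1/4.7 + 13/1.8) = 12.781.
A Normal posterior is symmetric, so mode = mean.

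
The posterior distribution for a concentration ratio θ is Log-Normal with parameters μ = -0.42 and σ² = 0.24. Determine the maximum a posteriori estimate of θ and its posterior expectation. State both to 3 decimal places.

Mode = exp(μ − σ²) = exp(-0.66) = 0.517.
Mean = exp(μ + σ²/2) = exp(-0.300) = 0.741.

maximum a posteriori estimate = 0.517, posterior expectation = 0.741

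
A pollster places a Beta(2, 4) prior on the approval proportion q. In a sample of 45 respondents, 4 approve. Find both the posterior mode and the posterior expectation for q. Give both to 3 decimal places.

MAP: 0.102. Posterior mean: 0.118.

Posterior: Beta(2+4, 4+41) = Beta(6, 45).
Mode = (6−1)/(6+45−2) = 5/49 = 0.102.
Mean = 6/(6+45) = 6/51 = 0.118.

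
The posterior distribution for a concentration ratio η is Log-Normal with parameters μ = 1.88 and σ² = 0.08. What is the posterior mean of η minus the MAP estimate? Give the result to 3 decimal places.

0.771

Mode = exp(μ − σ²) = exp(1.80) = 6.050.
Mean = exp(μ + σ²/2) = exp(1.920) = 6.821.
Difference = 6.821 − 6.050 = 0.771.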